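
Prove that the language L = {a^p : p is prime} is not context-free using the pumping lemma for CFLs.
Assume for contradiction that L is context-free, and let p ≥ 1 be the pumping length given by the pumping lemma for CFLs.
Choose a prime q with q ≥ p and let s = a^q. Then s ∈ L and |s| = q ≥ p.
By the CFL pumping lemma, s = uvxyz for some u, v, x, y, z with |vxy| ≤ p, |vy| ≥ 1, and uv^i xy^i z ∈ L for every i ≥ 0.
All symbols are a's, so only lengths matter: let k = |vy|, with 1 ≤ k ≤ p. Then |uv^i xy^i z| = q + (i − 1)k.

Take i = q + 1: the length is q + qk = q(k + 1).
Both factors satisfy q ≥ 2 and k + 1 ≥ 2, so q(k + 1) is composite and uv^(q+1) xy^(q+1) z ∉ L.

This contradicts the CFL pumping lemma, which requires uv^i xy^i z ∈ L for all i ≥ 0.
Hence L = {a^p : p is prime} is not context-free. ∎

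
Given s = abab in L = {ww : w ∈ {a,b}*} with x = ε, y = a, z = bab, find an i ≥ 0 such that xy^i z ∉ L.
i = 3

xy³z = ε · aaa · bab = aaabab; aaabab has length 6; its halves are aaa and bab, which differ, so it is not in L.
(Other choices also work, e.g. i = 0, 2; only i = 1 is guaranteed to stay in L since xy¹z = s.)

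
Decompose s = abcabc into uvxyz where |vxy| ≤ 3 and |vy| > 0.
u='ab', v='c', x='a', y='b', z='c'

For s = abcabc with pumping length p = 3:

One valid decomposition:
- u = 'ab'
- v = 'c'
- x = 'a'
- y = 'b'
- z = 'c'

Verification:
- uvxyz = 'ab' + 'c' + 'a' + 'b' + 'c' = abcabc ✓
- |vxy| = |'cab'| = 3 ≤ 3 ✓
- |vy| = |'cb'| = 2 > 0 ✓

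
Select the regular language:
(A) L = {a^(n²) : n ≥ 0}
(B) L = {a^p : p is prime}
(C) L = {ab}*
(C) {ab}*

(C) L = {ab}* is regular.

This can be recognized by a finite automaton (DFA/NFA).
Regular expressions like {ab}* define regular languages.

The other choices are not regular:
- {a^p : p is prime}: After pumping, the length becomes composite
- {a^(n²) : n ≥ 0}: After pumping, length is no longer a perfect square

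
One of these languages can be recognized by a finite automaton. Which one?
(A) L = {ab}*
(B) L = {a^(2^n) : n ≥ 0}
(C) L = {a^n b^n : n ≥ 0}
(A) {ab}*

(A) L = {ab}* is regular.

This can be recognized by a finite automaton (DFA/NFA).
Regular expressions like {ab}* define regular languages.

The other choices are not regular:
- {a^(2^n) : n ≥ 0}: After pumping, length is no longer a power of 2
- {a^n b^n : n ≥ 0}: After pumping, the number of a's and b's become unequal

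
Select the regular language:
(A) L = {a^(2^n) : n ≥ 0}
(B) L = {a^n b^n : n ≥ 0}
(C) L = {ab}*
(C) {ab}*

(C) L = {ab}* is regular.

This can be recognized by a finite automaton (DFA/NFA).
Regular expressions like {ab}* define regular languages.

The other choices are not regular:
- {a^n b^n : n ≥ 0}: After pumping, the number of a's and b's become unequal
- {a^(2^n) : n ≥ 0}: After pumping, length is no longer a power of 2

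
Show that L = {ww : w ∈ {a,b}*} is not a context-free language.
Assume for contradiction that L is context-free, and let p ≥ 1 be the pumping length given by the pumping lemma for CFLs.
Choose s = a^p b^p a^p b^p. Then s ∈ L (take w = a^p b^p) and |s| = 4p ≥ p.
By the CFL pumping lemma, s = uvxyz for some u, v, x, y, z with |vxy| ≤ p, |vy| ≥ 1, and uv^i xy^i z ∈ L for every i ≥ 0.

Write s as four blocks A₁ B₁ A₂ B₂ with A₁ = A₂ = a^p and B₁ = B₂ = b^p. Since |vxy| ≤ p, the window vxy lies inside at most two adjacent blocks. Take i = 0 and let t = uxz, so |t| = 4p − |vy| with 1 ≤ |vy| ≤ p. If |t| is odd, t ∉ L immediately, so assume |vy| is even (hence |vy| ≥ 2) and |t|/2 = 2p − |vy|/2, which satisfies p ≤ |t|/2 ≤ 2p − 1.

Case 1 (vxy inside A₁B₁): t = a^(p−j) b^(p−l) a^p b^p with j + l = |vy|. The second half of t has length < 2p, so it is a suffix of the trailing a^p b^p and ends in b; the first half is a^(p−j) b^(p−l) a^((j+l)/2), which ends in a because (j+l)/2 ≥ 1. The halves differ, so t ∉ L.

Case 2 (vxy inside B₁A₂, straddling the middle): t = a^p b^(p−j) a^(p−l) b^p with j + l = |vy|. If t = ww, then w is a prefix of t of length ≥ p, so w begins with a^p; and w is a suffix of t of length ≥ p, so w ends with b^p. That forces |w| ≥ 2p, contradicting |w| = |t|/2 ≤ 2p − 1. So t ∉ L.

Case 3 (vxy inside A₂B₂): t = a^p b^p a^(p−j) b^(p−l) with j + l = |vy|. The first half of t is a prefix of a^p b^p, so it begins with a; the second half is b^((j+l)/2) a^(p−j) b^(p−l), which begins with b. The halves differ, so t ∉ L.

In every case uv⁰xy⁰z = uxz ∉ L.

This contradicts the CFL pumping lemma, which requires uv^i xy^i z ∈ L for all i ≥ 0.
Hence L = {ww : w ∈ {a,b}*} is not context-free. ∎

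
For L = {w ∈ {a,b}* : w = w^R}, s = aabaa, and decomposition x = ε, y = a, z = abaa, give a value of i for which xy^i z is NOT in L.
i = 0

xy⁰z = ε · ε · abaa = abaa; abaa reversed is aaba ≠ abaa, so it is not a palindrome and is not in L.
(Other choices also work, e.g. i = 2, 3; only i = 1 is guaranteed to stay in L since xy¹z = s.)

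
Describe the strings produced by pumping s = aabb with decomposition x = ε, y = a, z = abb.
{xy^i z : i ≥ 0} = {a^(i+1) b^2 : i ≥ 0} = {abb, aabb, aaabb, ...}

With x = ε, y = a, z = abb: Starting with aabb and pumping the first 'a' (z = abb keeps the second 'a'), we get strings with i+1 a's followed by 2 b's for i = 0, 1, 2, ...; note bb is not produced because z always contributes one a.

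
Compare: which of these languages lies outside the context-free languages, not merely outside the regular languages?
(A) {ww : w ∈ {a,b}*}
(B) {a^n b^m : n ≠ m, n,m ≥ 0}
(A) {ww : w ∈ {a,b}*}

(A) {ww : w ∈ {a,b}*} requires the CFL pumping lemma.

- {a^n b^m : n ≠ m, n,m ≥ 0} is context-free (but not regular)
  • Can be shown non-regular with the regular pumping lemma
  • After pumping a's, we can make n = m

- {ww : w ∈ {a,b}*} is NOT context-free
  • Requires the CFL pumping lemma to prove
  • Even a PDA cannot compare two arbitrary halves symbol by symbol; CFL pumping on a^p b^p a^p b^p fails

The CFL pumping lemma is "stronger" in that it can prove non-membership
in the larger class of context-free languages.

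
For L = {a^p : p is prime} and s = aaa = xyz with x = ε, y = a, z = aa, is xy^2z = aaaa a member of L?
No

xy²z = ε · aa · aa = aaaa.
aaaa has length 4 = 2 × 2, which is not prime, so it is not in L.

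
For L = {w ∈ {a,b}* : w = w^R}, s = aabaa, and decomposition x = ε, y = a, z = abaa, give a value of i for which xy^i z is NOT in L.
i = 2

xy²z = ε · aa · abaa = aaabaa; aaabaa reversed is aabaaa ≠ aaabaa, so it is not a palindrome and is not in L.
(Other choices also work, e.g. i = 0, 3; only i = 1 is guaranteed to stay in L since xy¹z = s.)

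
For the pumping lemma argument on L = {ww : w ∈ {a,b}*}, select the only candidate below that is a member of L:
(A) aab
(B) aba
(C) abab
(C) abab

The pumping lemma is applied to a string s that lies in L, so first check membership of each option:
- (A) aab has odd length 3, so it cannot be written as ww and is not in L ✗
- (B) aba has odd length 3, so it cannot be written as ww and is not in L ✗
- (C) abab splits into halves ab · ab, which are equal, so it is in L (w = ab) ✓

Only (C) abab is in L, so it is the only candidate that could play the role of s.
(In a complete proof one picks s in terms of the pumping length p so that |s| ≥ p is guaranteed; a fixed string like abab illustrates the shape of such an s.)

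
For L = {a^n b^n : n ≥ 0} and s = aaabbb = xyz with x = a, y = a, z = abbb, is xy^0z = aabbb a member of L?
No

xy⁰z = a · ε · abbb = aabbb.
aabbb has 2 a's and 3 b's; 2 ≠ 3, so it is not in L.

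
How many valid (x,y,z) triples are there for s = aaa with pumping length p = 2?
3

For s = 'aaa' with pumping length p = 2:

Constraints: |xy| ≤ 2, |y| > 0

Valid decompositions (|xy| ≤ p, |y| ≥ 1):
  • x='', y='a', z='aa'
  • x='a', y='a', z='a'
  • x='', y='aa', z='a'

Total count: 3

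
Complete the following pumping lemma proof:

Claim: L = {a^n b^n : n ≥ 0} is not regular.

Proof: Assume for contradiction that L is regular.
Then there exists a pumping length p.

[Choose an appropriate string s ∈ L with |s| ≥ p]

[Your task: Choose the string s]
s = a^p b^p

This string is in L (has equal a's and b's) and has length 2p ≥ p.
Any decomposition xyz with |xy| ≤ p means y consists only of a's,
so pumping will unbalance the counts.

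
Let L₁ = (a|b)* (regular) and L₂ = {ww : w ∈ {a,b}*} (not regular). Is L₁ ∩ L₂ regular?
No — L₁ ∩ L₂ is not regular.

(a|b)* is all strings over {a,b}, so L₁ ∩ L₂ = {ww : w ∈ {a,b}*} = L₂ itself, which is not regular (pump s = a^p b a^p b).

Note that the bare facts "L₁ regular, L₂ non-regular" do not settle the question by themselves: the closure of regular languages under ∪, ∩, complement and difference applies only when BOTH operands are regular. With a non-regular operand the result can come out regular or non-regular depending on the specific languages, so one has to work out L₁ ∩ L₂ for this particular pair, as above.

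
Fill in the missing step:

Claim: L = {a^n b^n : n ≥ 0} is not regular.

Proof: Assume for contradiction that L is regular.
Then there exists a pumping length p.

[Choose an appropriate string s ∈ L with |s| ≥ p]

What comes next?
s = a^p b^p

This string is in L (has equal a's and b's) and has length 2p ≥ p.
Any decomposition xyz with |xy| ≤ p means y consists only of a's,
so pumping will unbalance the counts.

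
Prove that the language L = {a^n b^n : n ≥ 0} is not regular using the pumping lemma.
Assume for contradiction that L is regular, and let p ≥ 1 be the pumping length given by the pumping lemma.
Choose s = a^p b^p. Then s ∈ L and |s| = 2p ≥ p.
By the pumping lemma, s = xyz for some x, y, z with |xy| ≤ p, |y| ≥ 1, and xy^i z ∈ L for every i ≥ 0.
Since |xy| ≤ p and the first p symbols of s are all a's, we must have y = a^k for some k with 1 ≤ k ≤ p.

Take i = 3: xy³z = a^(p + 2k) b^p.
This string has p + 2k a's but p b's, and p + 2k > p because k ≥ 1. So xy³z ∉ L.

This contradicts the pumping lemma, which requires xy^i z ∈ L for all i ≥ 0.
Hence L = {a^n b^n : n ≥ 0} is not regular. ∎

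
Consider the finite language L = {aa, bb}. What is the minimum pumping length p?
p = 3

For a finite language L, the pumping lemma holds vacuously if p > max|s| for s ∈ L.

The longest string in L = {aa, bb} has length 2.
If p = 3, then no string s ∈ L has |s| ≥ p, so the condition is vacuously true.

The minimum pumping length is p = 3.

Why no smaller p works: for any p ≤ 2, the longest string s ∈ L has |s| = 2 ≥ p, so it would
have to be pumpable; but pumping up (i = 2, 3, ...) produces ever longer strings, which cannot all lie in the
finite language L. So the pumping property fails for every p ≤ 2.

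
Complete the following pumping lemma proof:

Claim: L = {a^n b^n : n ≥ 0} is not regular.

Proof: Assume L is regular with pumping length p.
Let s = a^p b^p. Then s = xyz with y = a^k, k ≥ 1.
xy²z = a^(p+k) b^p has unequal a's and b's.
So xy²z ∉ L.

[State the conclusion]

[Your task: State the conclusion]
This contradicts the pumping lemma for regular languages,
which guarantees xy^i z ∈ L for all i ≥ 0.

Since our assumption that L is regular leads to a contradiction,
we conclude that L = {a^n b^n : n ≥ 0} is NOT regular. ∎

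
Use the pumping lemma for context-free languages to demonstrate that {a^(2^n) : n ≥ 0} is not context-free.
Assume for contradiction that L is context-free, and let p ≥ 1 be the pumping length given by the pumping lemma for CFLs.
Choose s = a^(2^p). Then s ∈ L and |s| = 2^p ≥ p.
By the CFL pumping lemma, s = uvxyz for some u, v, x, y, z with |vxy| ≤ p, |vy| ≥ 1, and uv^i xy^i z ∈ L for every i ≥ 0.
All symbols are a's, so only lengths matter: let k = |vy|, with 1 ≤ k ≤ |vxy| ≤ p < 2^p.

Take i = 2: |uv²xy²z| = 2^p + k, and 2^p < 2^p + k < 2^p + 2^p = 2^(p+1).
So the length lies strictly between consecutive powers of two and is not a power of 2; uv²xy²z ∉ L.

This contradicts the CFL pumping lemma, which requires uv^i xy^i z ∈ L for all i ≥ 0.
Hence L = {a^(2^n) : n ≥ 0} is not context-free. ∎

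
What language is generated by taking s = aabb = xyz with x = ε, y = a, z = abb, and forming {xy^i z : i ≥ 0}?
{xy^i z : i ≥ 0} = {a^(i+1) b^2 : i ≥ 0} = {abb, aabb, aaabb, ...}

With x = ε, y = a, z = abb: Starting with aabb and pumping the first 'a' (z = abb keeps the second 'a'), we get strings with i+1 a's followed by 2 b's for i = 0, 1, 2, ...; note bb is not produced because z always contributes one a.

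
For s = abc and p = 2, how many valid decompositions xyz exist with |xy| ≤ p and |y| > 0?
3

For s = 'abc' with pumping length p = 2:

Constraints: |xy| ≤ 2, |y| > 0

Valid decompositions (|xy| ≤ p, |y| ≥ 1):
  • x='', y='a', z='bc'
  • x='a', y='b', z='c'
  • x='', y='ab', z='c'

Total count: 3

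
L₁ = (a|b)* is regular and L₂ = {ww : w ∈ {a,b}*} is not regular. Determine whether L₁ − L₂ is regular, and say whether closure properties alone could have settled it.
No — L₁ − L₂ is not regular.

L₁ − L₂ is the complement of {ww} within {a,b}*. If it were regular, its complement {ww} would be regular as well (regular languages are closed under complement) — contradiction. So L₁ − L₂ is not regular.

Note that the bare facts "L₁ regular, L₂ non-regular" do not settle the question by themselves: the closure of regular languages under ∪, ∩, complement and difference applies only when BOTH operands are regular. With a non-regular operand the result can come out regular or non-regular depending on the specific languages, so one has to work out L₁ − L₂ for this particular pair, as above.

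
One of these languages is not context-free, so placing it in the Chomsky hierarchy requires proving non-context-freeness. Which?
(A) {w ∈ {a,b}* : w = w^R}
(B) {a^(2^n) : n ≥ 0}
(B) {a^(2^n) : n ≥ 0}

(B) {a^(2^n) : n ≥ 0} requires the CFL pumping lemma.

- {w ∈ {a,b}* : w = w^R} is context-free (but not regular)
  • Can be shown non-regular with the regular pumping lemma
  • After pumping, the string is no longer symmetric

- {a^(2^n) : n ≥ 0} is NOT context-free
  • Requires the CFL pumping lemma to prove
  • Gaps between powers of 2 grow exponentially

The CFL pumping lemma is "stronger" in that it can prove non-membership
in the larger class of context-free languages.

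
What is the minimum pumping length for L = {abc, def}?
p = 4

For a finite language L, the pumping lemma holds vacuously if p > max|s| for s ∈ L.

The longest string in L = {abc, def} has length 3.
If p = 4, then no string s ∈ L has |s| ≥ p, so the condition is vacuously true.

The minimum pumping length is p = 4.

Why no smaller p works: for any p ≤ 3, the longest string s ∈ L has |s| = 3 ≥ p, so it would
have to be pumpable; but pumping up (i = 2, 3, ...) produces ever longer strings, which cannot all lie in the
finite language L. So the pumping property fails for every p ≤ 3.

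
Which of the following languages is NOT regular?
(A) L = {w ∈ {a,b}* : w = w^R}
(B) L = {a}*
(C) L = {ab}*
(A) {w ∈ {a,b}* : w = w^R}

(A) L = {w ∈ {a,b}* : w = w^R} is NOT regular.

The pumping lemma can be used to prove this:
After pumping, the string is no longer symmetric

The other languages are regular because they can be recognized by finite automata.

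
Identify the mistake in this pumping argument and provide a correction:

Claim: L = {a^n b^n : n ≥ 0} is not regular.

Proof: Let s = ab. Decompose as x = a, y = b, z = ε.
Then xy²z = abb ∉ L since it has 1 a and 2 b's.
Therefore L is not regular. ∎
Error: The string s = ab might be shorter than the pumping length p.

Correction: Choose s = a^p b^p to ensure |s| ≥ p. Also, the decomposition is wrong: with |xy| ≤ p, y cannot include b's when s starts with p a's.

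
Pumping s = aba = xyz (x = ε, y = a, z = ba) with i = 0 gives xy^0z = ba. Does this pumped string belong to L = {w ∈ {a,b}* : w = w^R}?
No

xy⁰z = ε · ε · ba = ba.
ba reversed is ab ≠ ba, so it is not a palindrome and is not in L.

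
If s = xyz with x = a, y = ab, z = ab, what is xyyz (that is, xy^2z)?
aababab

Given x = 'a', y = 'ab', z = 'ab' and i = 2:

xy^2z = x + y·y·...·y (2 times) + z
       = 'a' + 'ab'^2 + 'ab'
       = 'a' + 'abab' + 'ab'
       = 'aababab'

The pumped string is 'aababab' with length 7.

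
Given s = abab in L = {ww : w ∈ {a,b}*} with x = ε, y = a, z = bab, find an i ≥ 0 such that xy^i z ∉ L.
i = 3

xy³z = ε · aaa · bab = aaabab; aaabab has length 6; its halves are aaa and bab, which differ, so it is not in L.
(Other choices also work, e.g. i = 0, 2; only i = 1 is guaranteed to stay in L since xy¹z = s.)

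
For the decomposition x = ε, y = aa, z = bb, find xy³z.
aaaaaabb

Given x = '', y = 'aa', z = 'bb' and i = 3:

xy^3z = x + y·y·...·y (3 times) + z
       = '' + 'aa'^3 + 'bb'
       = '' + 'aaaaaa' + 'bb'
       = 'aaaaaabb'

The pumped string is 'aaaaaabb' with length 8.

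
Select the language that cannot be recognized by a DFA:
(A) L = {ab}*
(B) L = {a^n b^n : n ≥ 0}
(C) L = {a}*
(B) {a^n b^n : n ≥ 0}

(B) L = {a^n b^n : n ≥ 0} is NOT regular.

The pumping lemma can be used to prove this:
After pumping, the number of a's and b's become unequal

The other languages are regular because they can be recognized by finite automata.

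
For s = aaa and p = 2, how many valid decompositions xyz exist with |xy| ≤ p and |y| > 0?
3

For s = 'aaa' with pumping length p = 2:

Constraints: |xy| ≤ 2, |y| > 0

Valid decompositions (|xy| ≤ p, |y| ≥ 1):
  • x='', y='a', z='aa'
  • x='a', y='a', z='a'
  • x='', y='aa', z='a'

Total count: 3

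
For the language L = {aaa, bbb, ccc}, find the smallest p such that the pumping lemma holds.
p = 4

For a finite language L, the pumping lemma holds vacuously if p > max|s| for s ∈ L.

The longest string in L = {aaa, bbb, ccc} has length 3.
If p = 4, then no string s ∈ L has |s| ≥ p, so the condition is vacuously true.

The minimum pumping length is p = 4.

Why no smaller p works: for any p ≤ 3, the longest string s ∈ L has |s| = 3 ≥ p, so it would
have to be pumpable; but pumping up (i = 2, 3, ...) produces ever longer strings, which cannot all lie in the
finite language L. So the pumping property fails for every p ≤ 3.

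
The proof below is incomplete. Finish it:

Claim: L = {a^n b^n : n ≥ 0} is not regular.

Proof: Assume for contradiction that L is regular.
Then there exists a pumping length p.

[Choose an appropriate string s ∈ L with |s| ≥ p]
s = a^p b^p

This string is in L (has equal a's and b's) and has length 2p ≥ p.
Any decomposition xyz with |xy| ≤ p means y consists only of a's,
so pumping will unbalance the counts.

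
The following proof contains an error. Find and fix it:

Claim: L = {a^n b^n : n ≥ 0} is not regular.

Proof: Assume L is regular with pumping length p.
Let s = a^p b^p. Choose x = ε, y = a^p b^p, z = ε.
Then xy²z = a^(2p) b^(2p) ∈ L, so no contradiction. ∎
Error: The decomposition violates |xy| ≤ p. With y = a^p b^p, |xy| = |y| = 2p > p. (The proof also miscomputes xy²z, which would be a^p b^p a^p b^p rather than a^(2p) b^(2p), and it wrongly treats one harmless decomposition as settling the matter — the prover does not get to choose the decomposition.)

Correction: The pumping lemma requires |xy| ≤ p, and the argument must handle every decomposition satisfying |xy| ≤ p, |y| ≥ 1. Since s starts with p a's, any such y consists only of a's, say y = a^k with k ≥ 1. Then xy²z = a^(p+k) b^p has unequal numbers of a's and b's, so xy²z ∉ L — the required contradiction.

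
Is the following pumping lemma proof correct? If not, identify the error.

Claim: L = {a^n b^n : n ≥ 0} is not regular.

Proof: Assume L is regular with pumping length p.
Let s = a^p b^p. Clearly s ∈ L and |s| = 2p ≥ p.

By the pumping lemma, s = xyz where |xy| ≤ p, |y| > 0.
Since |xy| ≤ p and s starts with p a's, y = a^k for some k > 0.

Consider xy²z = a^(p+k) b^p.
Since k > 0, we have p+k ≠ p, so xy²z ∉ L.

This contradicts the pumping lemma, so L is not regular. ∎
The proof is correct.

This proof is valid because:
1. The string s = a^p b^p is correctly in L
2. The decomposition analysis is correct: y must consist only of a's
3. The contradiction is valid: pumping increases a's but not b's
4. The conclusion follows logically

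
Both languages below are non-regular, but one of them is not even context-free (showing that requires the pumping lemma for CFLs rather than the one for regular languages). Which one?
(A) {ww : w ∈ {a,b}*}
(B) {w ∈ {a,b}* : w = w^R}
(A) {ww : w ∈ {a,b}*}

(A) {ww : w ∈ {a,b}*} requires the CFL pumping lemma.

- {w ∈ {a,b}* : w = w^R} is context-free (but not regular)
  • Can be shown non-regular with the regular pumping lemma
  • After pumping, the string is no longer symmetric

- {ww : w ∈ {a,b}*} is NOT context-free
  • Requires the CFL pumping lemma to prove
  • Even a PDA cannot compare two arbitrary halves symbol by symbol; CFL pumping on a^p b^p a^p b^p fails

The CFL pumping lemma is "stronger" in that it can prove non-membership
in the larger class of context-free languages.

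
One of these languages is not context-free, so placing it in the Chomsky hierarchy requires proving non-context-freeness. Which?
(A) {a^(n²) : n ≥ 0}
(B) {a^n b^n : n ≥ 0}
(A) {a^(n²) : n ≥ 0}

(A) {a^(n²) : n ≥ 0} requires the CFL pumping lemma.

- {a^n b^n : n ≥ 0} is context-free (but not regular)
  • Can be shown non-regular with the regular pumping lemma
  • After pumping, the number of a's and b's become unequal

- {a^(n²) : n ≥ 0} is NOT context-free
  • Requires the CFL pumping lemma to prove
  • Gaps between squares grow unboundedly

The CFL pumping lemma is "stronger" in that it can prove non-membership
in the larger class of context-free languages.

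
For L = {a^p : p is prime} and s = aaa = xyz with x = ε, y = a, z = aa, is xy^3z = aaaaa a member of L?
Yes

xy³z = ε · aaa · aa = aaaaa.
aaaaa has length 5, which is prime, so it is in L.
(A single pumped string landing in L is not a contradiction by itself; a non-regularity proof needs some i for which xy^i z ∉ L, for every admissible decomposition.)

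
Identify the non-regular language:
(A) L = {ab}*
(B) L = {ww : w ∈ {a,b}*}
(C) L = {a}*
(B) {ww : w ∈ {a,b}*}

(B) L = {ww : w ∈ {a,b}*} is NOT regular.

The pumping lemma can be used to prove this:
After pumping, the two halves no longer match

The other languages are regular because they can be recognized by finite automata.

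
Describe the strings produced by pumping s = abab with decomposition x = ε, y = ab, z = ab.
{xy^i z : i ≥ 0} = {(ab)^(i+1) : i ≥ 0} = {ab, abab, ababab, ...}

With x = ε, y = ab, z = ab: Pumping 'ab' gives strings of alternating a's and b's.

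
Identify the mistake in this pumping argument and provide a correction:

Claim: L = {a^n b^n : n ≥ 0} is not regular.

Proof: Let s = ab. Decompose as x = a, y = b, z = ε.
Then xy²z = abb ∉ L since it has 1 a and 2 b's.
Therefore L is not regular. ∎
Error: The string s = ab might be shorter than the pumping length p.

Correction: Choose s = a^p b^p to ensure |s| ≥ p. Also, the decomposition is wrong: with |xy| ≤ p, y cannot include b's when s starts with p a's.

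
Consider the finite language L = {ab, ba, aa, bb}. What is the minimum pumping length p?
p = 3

For a finite language L, the pumping lemma holds vacuously if p > max|s| for s ∈ L.

The longest string in L = {ab, ba, aa, bb} has length 2.
If p = 3, then no string s ∈ L has |s| ≥ p, so the condition is vacuously true.

The minimum pumping length is p = 3.

Why no smaller p works: for any p ≤ 2, the longest string s ∈ L has |s| = 2 ≥ p, so it would
have to be pumpable; but pumping up (i = 2, 3, ...) produces ever longer strings, which cannot all lie in the
finite language L. So the pumping property fails for every p ≤ 2.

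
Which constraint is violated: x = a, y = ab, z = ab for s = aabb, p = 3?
Violated: xyz = s

The decomposition x = a, y = ab, z = ab for s = aabb with p = 3
violates the constraint: xyz = s

xyz = 'a' + 'ab' + 'ab' = 'aabab' ≠ 'aabb' = s. The decomposition doesn't reconstruct s.

Pumping lemma constraints:
1. xyz = s (decomposition is valid)
2. |xy| ≤ p
3. |y| > 0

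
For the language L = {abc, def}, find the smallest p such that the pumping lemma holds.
p = 4

For a finite language L, the pumping lemma holds vacuously if p > max|s| for s ∈ L.

The longest string in L = {abc, def} has length 3.
If p = 4, then no string s ∈ L has |s| ≥ p, so the condition is vacuously true.

The minimum pumping length is p = 4.

Why no smaller p works: for any p ≤ 3, the longest string s ∈ L has |s| = 3 ≥ p, so it would
have to be pumpable; but pumping up (i = 2, 3, ...) produces ever longer strings, which cannot all lie in the
finite language L. So the pumping property fails for every p ≤ 3.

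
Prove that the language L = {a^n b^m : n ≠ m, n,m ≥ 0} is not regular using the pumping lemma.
Assume for contradiction that L is regular, and let p ≥ 1 be the pumping length given by the pumping lemma.
Choose s = a^p b^(p + p!). Then s ∈ L because p ≠ p + p! (as p! ≥ 1), and |s| ≥ p.
By the pumping lemma, s = xyz for some x, y, z with |xy| ≤ p, |y| ≥ 1, and xy^i z ∈ L for every i ≥ 0.
Since |xy| ≤ p and the first p symbols of s are all a's, y = a^k for some k with 1 ≤ k ≤ p.
For every i ≥ 0, xy^i z = a^(p + (i − 1)k) b^(p + p!).

Because 1 ≤ k ≤ p, k divides p!. Let t = p!/k (a positive integer) and take i = t + 1.
Then the number of a's is p + tk = p + p!, which equals the number of b's.
So xy^(t+1) z = a^(p + p!) b^(p + p!) has equally many a's and b's and is NOT in L.

This contradicts the pumping lemma, which requires xy^i z ∈ L for all i ≥ 0.
Hence L = {a^n b^m : n ≠ m, n,m ≥ 0} is not regular. ∎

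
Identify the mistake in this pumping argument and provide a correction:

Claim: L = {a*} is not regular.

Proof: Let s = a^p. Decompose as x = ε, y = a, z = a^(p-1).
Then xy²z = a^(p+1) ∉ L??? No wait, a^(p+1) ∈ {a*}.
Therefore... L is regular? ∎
Error: The proof attempts to show a*  is not regular, but a* IS regular!

Correction: a* is a regular language (recognized by a simple DFA with one accepting state and self-loop on 'a'). The pumping lemma can only prove non-regularity, not regularity. For regular languages, pumping always works.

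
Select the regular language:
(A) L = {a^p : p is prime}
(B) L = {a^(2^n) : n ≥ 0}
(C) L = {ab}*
(C) {ab}*

(C) L = {ab}* is regular.

This can be recognized by a finite automaton (DFA/NFA).
Regular expressions like {ab}* define regular languages.

The other choices are not regular:
- {a^p : p is prime}: After pumping, the length becomes composite
- {a^(2^n) : n ≥ 0}: After pumping, length is no longer a power of 2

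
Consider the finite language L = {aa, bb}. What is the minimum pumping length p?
p = 3

For a finite language L, the pumping lemma holds vacuously if p > max|s| for s ∈ L.

The longest string in L = {aa, bb} has length 2.
If p = 3, then no string s ∈ L has |s| ≥ p, so the condition is vacuously true.

The minimum pumping length is p = 3.

Why no smaller p works: for any p ≤ 2, the longest string s ∈ L has |s| = 2 ≥ p, so it would
have to be pumpable; but pumping up (i = 2, 3, ...) produces ever longer strings, which cannot all lie in the
finite language L. So the pumping property fails for every p ≤ 2.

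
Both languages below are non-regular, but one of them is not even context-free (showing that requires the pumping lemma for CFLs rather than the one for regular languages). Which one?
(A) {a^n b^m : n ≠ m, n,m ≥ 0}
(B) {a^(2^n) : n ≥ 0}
(B) {a^(2^n) : n ≥ 0}

(B) {a^(2^n) : n ≥ 0} requires the CFL pumping lemma.

- {a^n b^m : n ≠ m, n,m ≥ 0} is context-free (but not regular)
  • Can be shown non-regular with the regular pumping lemma
  • After pumping a's, we can make n = m

- {a^(2^n) : n ≥ 0} is NOT context-free
  • Requires the CFL pumping lemma to prove
  • Gaps between powers of 2 grow exponentially

The CFL pumping lemma is "stronger" in that it can prove non-membership
in the larger class of context-free languages.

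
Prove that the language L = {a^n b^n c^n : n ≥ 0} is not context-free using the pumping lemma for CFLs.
Assume for contradiction that L is context-free, and let p ≥ 1 be the pumping length given by the pumping lemma for CFLs.
Choose s = a^p b^p c^p. Then s ∈ L and |s| = 3p ≥ p.
By the CFL pumping lemma, s = uvxyz for some u, v, x, y, z with |vxy| ≤ p, |vy| ≥ 1, and uv^i xy^i z ∈ L for every i ≥ 0.

Because |vxy| ≤ p, the window vxy cannot contain both an a and a c: any substring of s containing both must include the entire block b^p plus at least one a and one c, so it has length ≥ p + 2 > p.
Hence at least one of the letters a, c does not occur in vy at all.

Take i = 0: the string uxz is obtained from s by deleting |vy| ≥ 1 symbols, so |uxz| = 3p − |vy| < 3p.
But the letter (a or c) that does not occur in vy still occurs exactly p times in uxz. Every string of L with exactly p copies of some letter is a^p b^p c^p, of length 3p. Since |uxz| < 3p, uxz ∉ L.

This contradicts the CFL pumping lemma, which requires uv^i xy^i z ∈ L for all i ≥ 0.
Hence L = {a^n b^n c^n : n ≥ 0} is not context-free. ∎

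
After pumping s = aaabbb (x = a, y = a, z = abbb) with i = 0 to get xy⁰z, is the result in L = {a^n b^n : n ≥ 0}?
No

xy⁰z = a · ε · abbb = aabbb.
aabbb has 2 a's and 3 b's; 2 ≠ 3, so it is not in L.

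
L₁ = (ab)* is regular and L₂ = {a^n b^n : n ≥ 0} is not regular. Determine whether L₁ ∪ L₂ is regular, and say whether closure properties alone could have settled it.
No — L₁ ∪ L₂ is not regular.

Let U = (ab)* ∪ {a^n b^n}. If U were regular, then U ∩ aa*bb* would be regular (closure under intersection with a regular language). But (ab)* ∩ aa*bb* = {ab} and {a^n b^n} ∩ aa*bb* = {a^n b^n : n ≥ 1}, so U ∩ aa*bb* = {a^n b^n : n ≥ 1}, which is not regular. Hence U is not regular.

Note that the bare facts "L₁ regular, L₂ non-regular" do not settle the question by themselves: the closure of regular languages under ∪, ∩, complement and difference applies only when BOTH operands are regular. With a non-regular operand the result can come out regular or non-regular depending on the specific languages, so one has to work out L₁ ∪ L₂ for this particular pair, as above.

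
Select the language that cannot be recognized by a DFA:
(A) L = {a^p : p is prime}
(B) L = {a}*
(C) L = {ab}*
(A) {a^p : p is prime}

(A) L = {a^p : p is prime} is NOT regular.

The pumping lemma can be used to prove this:
After pumping, the length becomes composite

The other languages are regular because they can be recognized by finite automata.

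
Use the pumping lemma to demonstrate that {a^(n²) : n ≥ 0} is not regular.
Assume for contradiction that L is regular, and let p ≥ 1 be the pumping length given by the pumping lemma.
Choose s = a^(p²). Then s ∈ L and |s| = p² ≥ p.
By the pumping lemma, s = xyz for some x, y, z with |xy| ≤ p, |y| ≥ 1, and xy^i z ∈ L for every i ≥ 0.
Here y = a^k for some k with 1 ≤ k ≤ |xy| ≤ p.

Take i = 2: |xy²z| = p² + k.
Now p² < p² + k ≤ p² + p < p² + 2p + 1 = (p + 1)².
So |xy²z| lies strictly between the consecutive squares p² and (p + 1)², hence is not a perfect square, and xy²z ∉ L.

This contradicts the pumping lemma, which requires xy^i z ∈ L for all i ≥ 0.
Hence L = {a^(n²) : n ≥ 0} is not regular. ∎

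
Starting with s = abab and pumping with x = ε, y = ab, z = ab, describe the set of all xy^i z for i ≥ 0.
{xy^i z : i ≥ 0} = {(ab)^(i+1) : i ≥ 0} = {ab, abab, ababab, ...}

With x = ε, y = ab, z = ab: Pumping 'ab' gives strings of alternating a's and b's.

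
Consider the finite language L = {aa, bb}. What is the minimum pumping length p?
p = 3

For a finite language L, the pumping lemma holds vacuously if p > max|s| for s ∈ L.

The longest string in L = {aa, bb} has length 2.
If p = 3, then no string s ∈ L has |s| ≥ p, so the condition is vacuously true.

The minimum pumping length is p = 3.

Why no smaller p works: for any p ≤ 2, the longest string s ∈ L has |s| = 2 ≥ p, so it would
have to be pumpable; but pumping up (i = 2, 3, ...) produces ever longer strings, which cannot all lie in the
finite language L. So the pumping property fails for every p ≤ 2.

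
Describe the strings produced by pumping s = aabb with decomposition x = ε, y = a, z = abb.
{xy^i z : i ≥ 0} = {a^(i+1) b^2 : i ≥ 0} = {abb, aabb, aaabb, ...}

With x = ε, y = a, z = abb: Starting with aabb and pumping the first 'a' (z = abb keeps the second 'a'), we get strings with i+1 a's followed by 2 b's for i = 0, 1, 2, ...; note bb is not produced because z always contributes one a.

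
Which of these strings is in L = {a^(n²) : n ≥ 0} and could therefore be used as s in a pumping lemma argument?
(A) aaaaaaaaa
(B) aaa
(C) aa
(A) aaaaaaaaa

The pumping lemma is applied to a string s that lies in L, so first check membership of each option:
- (A) aaaaaaaaa has length 9 = 3², a perfect square, so it is in L ✓
- (B) aaa has length 3, strictly between 1² = 1 and 2² = 4, so it is not in L ✗
- (C) aa has length 2, strictly between 1² = 1 and 2² = 4, so it is not in L ✗

Only (A) aaaaaaaaa is in L, so it is the only candidate that could play the role of s.
(In a complete proof one picks s in terms of the pumping length p so that |s| ≥ p is guaranteed; a fixed string like aaaaaaaaa illustrates the shape of such an s.)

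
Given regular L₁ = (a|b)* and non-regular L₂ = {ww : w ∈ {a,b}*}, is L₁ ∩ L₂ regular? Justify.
No — L₁ ∩ L₂ is not regular.

(a|b)* is all strings over {a,b}, so L₁ ∩ L₂ = {ww : w ∈ {a,b}*} = L₂ itself, which is not regular (pump s = a^p b a^p b).

Note that the bare facts "L₁ regular, L₂ non-regular" do not settle the question by themselves: the closure of regular languages under ∪, ∩, complement and difference applies only when BOTH operands are regular. With a non-regular operand the result can come out regular or non-regular depending on the specific languages, so one has to work out L₁ ∩ L₂ for this particular pair, as above.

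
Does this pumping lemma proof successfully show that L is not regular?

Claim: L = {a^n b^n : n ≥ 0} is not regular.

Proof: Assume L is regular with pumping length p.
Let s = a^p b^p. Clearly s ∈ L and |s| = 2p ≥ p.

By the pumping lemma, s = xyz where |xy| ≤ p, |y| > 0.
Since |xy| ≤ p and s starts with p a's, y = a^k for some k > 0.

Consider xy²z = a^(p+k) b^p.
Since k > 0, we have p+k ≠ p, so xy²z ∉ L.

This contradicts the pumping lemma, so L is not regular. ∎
The proof is correct.

This proof is valid because:
1. The string s = a^p b^p is correctly in L
2. The decomposition analysis is correct: y must consist only of a's
3. The contradiction is valid: pumping increases a's but not b's
4. The conclusion follows logically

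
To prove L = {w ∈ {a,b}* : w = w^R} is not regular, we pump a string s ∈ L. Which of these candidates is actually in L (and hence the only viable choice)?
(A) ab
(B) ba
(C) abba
(C) abba

The pumping lemma is applied to a string s that lies in L, so first check membership of each option:
- (A) ab reversed is ba ≠ ab, so it is not a palindrome and is not in L ✗
- (B) ba reversed is ab ≠ ba, so it is not a palindrome and is not in L ✗
- (C) abba reversed is abba, the same string, so it is a palindrome and is in L ✓

Only (C) abba is in L, so it is the only candidate that could play the role of s.
(In a complete proof one picks s in terms of the pumping length p so that |s| ≥ p is guaranteed; a fixed string like abba illustrates the shape of such an s.)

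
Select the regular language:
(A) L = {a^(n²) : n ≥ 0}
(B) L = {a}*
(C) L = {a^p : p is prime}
(B) {a}*

(B) L = {a}* is regular.

This can be recognized by a finite automaton (DFA/NFA).
Regular expressions like {a}* define regular languages.

The other choices are not regular:
- {a^p : p is prime}: After pumping, the length becomes composite
- {a^(n²) : n ≥ 0}: After pumping, length is no longer a perfect square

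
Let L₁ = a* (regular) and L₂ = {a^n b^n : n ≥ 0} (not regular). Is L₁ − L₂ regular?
Yes — L₁ − L₂ is regular.

The only string of a* that lies in {a^n b^n} is ε, so L₁ − L₂ = a* − {ε} = a⁺ = aa*, which is regular.

Note that the bare facts "L₁ regular, L₂ non-regular" do not settle the question by themselves: the closure of regular languages under ∪, ∩, complement and difference applies only when BOTH operands are regular. With a non-regular operand the result can come out regular or non-regular depending on the specific languages, so one has to work out L₁ − L₂ for this particular pair, as above.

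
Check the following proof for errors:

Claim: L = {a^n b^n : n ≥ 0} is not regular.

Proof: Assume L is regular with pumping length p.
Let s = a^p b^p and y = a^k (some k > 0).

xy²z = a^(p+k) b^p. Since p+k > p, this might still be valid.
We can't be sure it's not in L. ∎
The proof is INCORRECT.

Error: The conclusion is wrong.
xy²z = a^(p+k) b^p is definitely NOT in L because the number of a's (p+k) ≠ number of b's (p).
The proof incorrectly doubts what is actually a valid contradiction.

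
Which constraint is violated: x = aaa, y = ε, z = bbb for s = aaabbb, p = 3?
Violated: |y| > 0

The decomposition x = aaa, y = ε, z = bbb for s = aaabbb with p = 3
violates the constraint: |y| > 0

|y| = 0, but the pumping lemma requires |y| > 0 (y must be non-empty).

Pumping lemma constraints:
1. xyz = s (decomposition is valid)
2. |xy| ≤ p
3. |y| > 0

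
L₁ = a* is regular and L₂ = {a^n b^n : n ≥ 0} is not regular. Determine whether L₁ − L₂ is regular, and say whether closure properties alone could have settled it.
Yes — L₁ − L₂ is regular.

The only string of a* that lies in {a^n b^n} is ε, so L₁ − L₂ = a* − {ε} = a⁺ = aa*, which is regular.

Note that the bare facts "L₁ regular, L₂ non-regular" do not settle the question by themselves: the closure of regular languages under ∪, ∩, complement and difference applies only when BOTH operands are regular. With a non-regular operand the result can come out regular or non-regular depending on the specific languages, so one has to work out L₁ − L₂ for this particular pair, as above.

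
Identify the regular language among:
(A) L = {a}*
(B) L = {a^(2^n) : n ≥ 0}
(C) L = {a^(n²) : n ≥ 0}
(A) {a}*

(A) L = {a}* is regular.

This can be recognized by a finite automaton (DFA/NFA).
Regular expressions like {a}* define regular languages.

The other choices are not regular:
- {a^(n²) : n ≥ 0}: After pumping, length is no longer a perfect square
- {a^(2^n) : n ≥ 0}: After pumping, length is no longer a power of 2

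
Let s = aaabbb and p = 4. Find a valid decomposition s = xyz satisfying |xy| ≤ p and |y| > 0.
x = 'aa', y = 'ab', z = 'bb'

For s = aaabbb and p = 4, one valid decomposition is:
- x = 'aa' (length 2)
- y = 'ab' (length 2)
- z = 'bb' (length 2)

Verification:
- xyz = 'aa' + 'ab' + 'bb' = aaabbb ✓
- |xy| = 4 ≤ 4 ✓
- |y| = 2 > 0 ✓

All pumping lemma constraints are satisfied.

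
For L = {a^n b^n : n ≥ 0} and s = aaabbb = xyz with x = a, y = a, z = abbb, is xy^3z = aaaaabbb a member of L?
No

xy³z = a · aaa · abbb = aaaaabbb.
aaaaabbb has 5 a's and 3 b's; 5 ≠ 3, so it is not in L.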